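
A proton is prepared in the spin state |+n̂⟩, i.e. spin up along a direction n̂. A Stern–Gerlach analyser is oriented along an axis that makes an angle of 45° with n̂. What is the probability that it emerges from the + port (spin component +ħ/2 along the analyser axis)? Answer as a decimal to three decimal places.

0.854

For spin-½, the probability of finding spin-up along an axis at angle θ to the initial spin direction is cos²(θ/2); spin-down is sin²(θ/2).
θ = 45°, so P = cos²(22.5°) ≈ 0.854.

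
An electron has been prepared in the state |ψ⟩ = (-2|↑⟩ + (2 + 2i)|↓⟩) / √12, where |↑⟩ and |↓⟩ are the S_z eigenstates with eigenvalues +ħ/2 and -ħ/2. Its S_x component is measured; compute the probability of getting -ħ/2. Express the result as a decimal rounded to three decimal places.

0.833

|-x⟩ = (|↑⟩ - |↓⟩)/√2, so ⟨-x|ψ⟩ = (-4 - 2i) / (√2·√12).
P = |-4 - 2i|² / 24 = 20/24.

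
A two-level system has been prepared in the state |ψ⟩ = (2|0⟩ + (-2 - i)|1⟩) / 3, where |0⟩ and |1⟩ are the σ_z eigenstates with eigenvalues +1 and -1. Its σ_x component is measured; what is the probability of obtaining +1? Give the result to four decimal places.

0.0556

|+x⟩ = (|0⟩ + |1⟩)/√2, so ⟨+x|ψ⟩ = (-i) / (√2·3).
P = |-i|² / 18 = 1/18.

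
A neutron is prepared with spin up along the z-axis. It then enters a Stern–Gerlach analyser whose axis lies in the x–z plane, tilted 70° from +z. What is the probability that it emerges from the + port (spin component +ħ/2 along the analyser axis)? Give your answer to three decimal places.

0.671

For spin-½, the probability of finding spin-up along an axis at angle θ to the initial spin direction is cos²(θ/2); spin-down is sin²(θ/2).
θ = 70°, so P = cos²(35°) ≈ 0.671.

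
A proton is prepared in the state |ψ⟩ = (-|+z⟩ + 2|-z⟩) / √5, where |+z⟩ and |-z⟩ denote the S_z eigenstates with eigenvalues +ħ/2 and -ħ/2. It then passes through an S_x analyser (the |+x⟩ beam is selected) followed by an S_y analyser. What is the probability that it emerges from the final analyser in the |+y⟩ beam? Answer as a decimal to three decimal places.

0.050

First analyser (S_x): P(|+x⟩) = |⟨+x|ψ⟩|² = 1/10.
After stage 1 the state is |+x⟩; P(|+y⟩) = |⟨+y|+x⟩|² = 1/2.
Joint probability = 1/10 × 1/2 = 0.050.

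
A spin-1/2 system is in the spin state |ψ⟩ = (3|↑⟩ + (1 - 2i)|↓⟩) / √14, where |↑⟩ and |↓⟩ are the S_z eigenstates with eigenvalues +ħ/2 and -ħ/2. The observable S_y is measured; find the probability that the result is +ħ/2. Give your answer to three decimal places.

|+y⟩ = (|↑⟩ + i|↓⟩)/√2, so ⟨+y|ψ⟩ = (1 - i) / (√2·√14).
P = |1 - i|² / 28 = 2/28.

0.071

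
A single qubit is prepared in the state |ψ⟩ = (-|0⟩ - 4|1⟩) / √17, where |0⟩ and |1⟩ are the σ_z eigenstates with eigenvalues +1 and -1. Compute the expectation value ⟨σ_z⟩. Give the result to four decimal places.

⟨σ_z⟩ = |a|² - |b|² divided by |a|²+|b|², with a, b the |0⟩, |1⟩ amplitudes.
= (1 - 16)/17 = -15/17.

-0.8824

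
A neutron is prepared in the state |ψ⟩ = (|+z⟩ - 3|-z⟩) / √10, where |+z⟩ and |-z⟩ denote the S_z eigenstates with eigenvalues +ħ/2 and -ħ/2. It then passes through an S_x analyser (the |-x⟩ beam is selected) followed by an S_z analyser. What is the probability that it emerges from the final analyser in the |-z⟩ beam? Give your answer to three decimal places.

0.400

First analyser (S_x): P(|-x⟩) = |⟨-x|ψ⟩|² = 16/20.
After stage 1 the state is |-x⟩; P(|-z⟩) = |⟨-z|-x⟩|² = 1/2.
Joint probability = 16/20 × 1/2 = 0.400.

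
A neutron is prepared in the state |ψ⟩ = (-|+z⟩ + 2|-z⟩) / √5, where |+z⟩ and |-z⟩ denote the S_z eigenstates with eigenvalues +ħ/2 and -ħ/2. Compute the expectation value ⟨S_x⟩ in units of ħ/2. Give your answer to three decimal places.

-0.800

⟨σ_x⟩ = 2 Re(a* b)/(|a|²+|b|²) with a = -1, b = 2.
a* b = -2, so ⟨σ_x⟩ = -4/5.
⟨S_x⟩ = (ħ/2)·⟨σ_x⟩.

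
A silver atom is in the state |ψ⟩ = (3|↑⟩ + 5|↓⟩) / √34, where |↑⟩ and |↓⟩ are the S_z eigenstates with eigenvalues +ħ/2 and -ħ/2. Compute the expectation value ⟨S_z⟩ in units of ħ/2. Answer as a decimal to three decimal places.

⟨σ_z⟩ = |a|² - |b|² divided by |a|²+|b|², with a, b the |↑⟩, |↓⟩ amplitudes.
= (9 - 25)/34 = -16/34.
⟨S_z⟩ = (ħ/2)·⟨σ_z⟩.

-0.471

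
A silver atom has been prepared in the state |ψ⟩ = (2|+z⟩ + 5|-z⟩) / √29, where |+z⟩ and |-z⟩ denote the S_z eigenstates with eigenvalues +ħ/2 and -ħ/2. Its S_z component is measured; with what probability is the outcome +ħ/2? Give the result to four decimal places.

The +ħ/2 outcome corresponds to |+z⟩. Its amplitude in |ψ⟩ is 2/√29.
P = |2|² / 29 = 4/29.

0.1379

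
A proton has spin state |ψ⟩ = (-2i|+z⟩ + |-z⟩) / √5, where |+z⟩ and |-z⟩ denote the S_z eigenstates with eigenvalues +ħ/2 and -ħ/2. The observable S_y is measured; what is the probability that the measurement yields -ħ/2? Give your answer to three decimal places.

|-y⟩ = (|+z⟩ - i|-z⟩)/√2, so ⟨-y|ψ⟩ = (-i) / (√2·√5).
P = |-i|² / 10 = 1/10.

0.100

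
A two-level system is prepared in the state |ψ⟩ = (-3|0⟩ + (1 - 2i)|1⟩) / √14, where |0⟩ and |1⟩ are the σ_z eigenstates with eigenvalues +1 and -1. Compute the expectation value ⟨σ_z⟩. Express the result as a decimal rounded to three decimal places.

⟨σ_z⟩ = |a|² - |b|² divided by |a|²+|b|², with a, b the |0⟩, |1⟩ amplitudes.
= (9 - 5)/14 = 4/14.

0.286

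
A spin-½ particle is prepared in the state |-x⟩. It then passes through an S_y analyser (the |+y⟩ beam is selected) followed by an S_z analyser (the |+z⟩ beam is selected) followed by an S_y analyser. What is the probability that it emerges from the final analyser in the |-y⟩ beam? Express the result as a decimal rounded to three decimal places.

First analyser (S_y): from |-x⟩, P(|+y⟩) = 1/2.
After stage 1 the state is |+y⟩; P(|+z⟩) = |⟨+z|+y⟩|² = 1/2.
After stage 2 the state is |+z⟩; P(|-y⟩) = |⟨-y|+z⟩|² = 1/2.
Joint probability = 1/2 × 1/2 × 1/2 = 0.125.

0.125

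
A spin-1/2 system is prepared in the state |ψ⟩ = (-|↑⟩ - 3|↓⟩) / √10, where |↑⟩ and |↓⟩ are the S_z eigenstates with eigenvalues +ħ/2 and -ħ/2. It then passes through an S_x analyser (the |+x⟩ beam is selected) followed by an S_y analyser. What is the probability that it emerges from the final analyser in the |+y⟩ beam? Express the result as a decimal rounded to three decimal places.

0.400

First analyser (S_x): P(|+x⟩) = |⟨+x|ψ⟩|² = 16/20.
After stage 1 the state is |+x⟩; P(|+y⟩) = |⟨+y|+x⟩|² = 1/2.
Joint probability = 16/20 × 1/2 = 0.400.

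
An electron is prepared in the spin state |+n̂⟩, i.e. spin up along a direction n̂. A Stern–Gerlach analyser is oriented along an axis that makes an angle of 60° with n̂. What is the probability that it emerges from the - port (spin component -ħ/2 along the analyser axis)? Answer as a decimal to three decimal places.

0.250

For spin-½, the probability of finding spin-up along an axis at angle θ to the initial spin direction is cos²(θ/2); spin-down is sin²(θ/2).
θ = 60°, so P = sin²(30°) ≈ 0.250.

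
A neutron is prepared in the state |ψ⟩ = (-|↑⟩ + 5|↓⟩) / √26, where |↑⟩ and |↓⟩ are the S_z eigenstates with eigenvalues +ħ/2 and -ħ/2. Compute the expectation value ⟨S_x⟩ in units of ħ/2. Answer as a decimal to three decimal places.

⟨σ_x⟩ = 2 Re(a* b)/(|a|²+|b|²) with a = -1, b = 5.
a* b = -5, so ⟨σ_x⟩ = -10/26.
⟨S_x⟩ = (ħ/2)·⟨σ_x⟩.

-0.385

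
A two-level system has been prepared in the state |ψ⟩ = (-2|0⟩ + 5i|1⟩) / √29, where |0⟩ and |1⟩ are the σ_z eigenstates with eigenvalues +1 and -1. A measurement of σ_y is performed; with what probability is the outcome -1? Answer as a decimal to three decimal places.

|-y⟩ = (|0⟩ - i|1⟩)/√2, so ⟨-y|ψ⟩ = (-7) / (√2·√29).
P = |-7|² / 58 = 49/58.

0.845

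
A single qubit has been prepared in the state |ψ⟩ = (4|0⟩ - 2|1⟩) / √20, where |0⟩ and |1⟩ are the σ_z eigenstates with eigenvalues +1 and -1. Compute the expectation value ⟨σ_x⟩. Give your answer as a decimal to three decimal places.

-0.800

⟨σ_x⟩ = 2 Re(a* b)/(|a|²+|b|²) with a = 4, b = -2.
a* b = -8, so ⟨σ_x⟩ = -16/20.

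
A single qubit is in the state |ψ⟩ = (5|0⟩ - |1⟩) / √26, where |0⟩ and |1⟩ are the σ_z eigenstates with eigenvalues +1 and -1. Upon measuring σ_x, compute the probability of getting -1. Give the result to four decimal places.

|-x⟩ = (|0⟩ - |1⟩)/√2, so ⟨-x|ψ⟩ = (6) / (√2·√26).
P = |6|² / 52 = 36/52.

0.6923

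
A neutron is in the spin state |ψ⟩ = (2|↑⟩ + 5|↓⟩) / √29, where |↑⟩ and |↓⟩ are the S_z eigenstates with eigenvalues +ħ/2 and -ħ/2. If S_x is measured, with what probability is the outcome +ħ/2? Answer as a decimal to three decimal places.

0.845

|+x⟩ = (|↑⟩ + |↓⟩)/√2, so ⟨+x|ψ⟩ = (7) / (√2·√29).
P = |7|² / 58 = 49/58.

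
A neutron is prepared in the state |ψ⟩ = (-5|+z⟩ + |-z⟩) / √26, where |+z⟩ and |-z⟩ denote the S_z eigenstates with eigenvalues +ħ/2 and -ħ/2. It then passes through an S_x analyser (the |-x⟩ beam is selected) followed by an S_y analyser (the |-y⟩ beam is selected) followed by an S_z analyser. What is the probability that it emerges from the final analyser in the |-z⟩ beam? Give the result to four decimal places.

0.1731

First analyser (S_x): P(|-x⟩) = |⟨-x|ψ⟩|² = 36/52.
After stage 1 the state is |-x⟩; P(|-y⟩) = |⟨-y|-x⟩|² = 1/2.
After stage 2 the state is |-y⟩; P(|-z⟩) = |⟨-z|-y⟩|² = 1/2.
Joint probability = 36/52 × 1/2 × 1/2 = 0.1731.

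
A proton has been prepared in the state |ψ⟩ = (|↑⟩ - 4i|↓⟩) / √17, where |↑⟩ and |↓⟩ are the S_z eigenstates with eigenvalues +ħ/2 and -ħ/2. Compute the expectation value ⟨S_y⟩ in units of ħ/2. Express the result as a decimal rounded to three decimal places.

⟨σ_y⟩ = 2 Im(a* b)/(|a|²+|b|²) with a = 1, b = -4i.
a* b = -4i, so ⟨σ_y⟩ = -8/17.
⟨S_y⟩ = (ħ/2)·⟨σ_y⟩.

-0.471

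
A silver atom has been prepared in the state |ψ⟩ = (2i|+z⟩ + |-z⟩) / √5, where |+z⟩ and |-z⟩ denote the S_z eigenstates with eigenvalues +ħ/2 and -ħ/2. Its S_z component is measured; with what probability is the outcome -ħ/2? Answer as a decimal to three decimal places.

The -ħ/2 outcome corresponds to |-z⟩. Its amplitude in |ψ⟩ is 1/√5.
P = |1|² / 5 = 1/5.

0.200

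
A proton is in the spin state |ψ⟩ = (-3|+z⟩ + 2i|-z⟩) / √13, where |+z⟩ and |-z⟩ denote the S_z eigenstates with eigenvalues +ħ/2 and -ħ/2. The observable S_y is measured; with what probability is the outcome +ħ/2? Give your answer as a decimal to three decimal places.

|+y⟩ = (|+z⟩ + i|-z⟩)/√2, so ⟨+y|ψ⟩ = (-1) / (√2·√13).
P = |-1|² / 26 = 1/26.

0.038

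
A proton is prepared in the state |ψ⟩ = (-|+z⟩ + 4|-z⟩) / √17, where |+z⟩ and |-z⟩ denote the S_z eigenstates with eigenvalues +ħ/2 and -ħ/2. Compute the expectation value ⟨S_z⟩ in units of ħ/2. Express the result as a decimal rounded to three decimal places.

⟨σ_z⟩ = |a|² - |b|² divided by |a|²+|b|², with a, b the |+z⟩, |-z⟩ amplitudes.
= (1 - 16)/17 = -15/17.
⟨S_z⟩ = (ħ/2)·⟨σ_z⟩.

-0.882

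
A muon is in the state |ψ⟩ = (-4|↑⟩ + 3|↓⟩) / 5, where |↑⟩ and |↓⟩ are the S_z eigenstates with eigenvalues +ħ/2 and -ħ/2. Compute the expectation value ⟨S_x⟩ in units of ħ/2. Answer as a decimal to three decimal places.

-0.960

⟨σ_x⟩ = 2 Re(a* b)/(|a|²+|b|²) with a = -4, b = 3.
a* b = -12, so ⟨σ_x⟩ = -24/25.
⟨S_x⟩ = (ħ/2)·⟨σ_x⟩.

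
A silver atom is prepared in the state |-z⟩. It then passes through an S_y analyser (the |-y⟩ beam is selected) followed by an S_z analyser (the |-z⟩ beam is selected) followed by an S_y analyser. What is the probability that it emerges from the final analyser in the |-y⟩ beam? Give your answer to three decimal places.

First analyser (S_y): from |-z⟩, P(|-y⟩) = 1/2.
After stage 1 the state is |-y⟩; P(|-z⟩) = |⟨-z|-y⟩|² = 1/2.
After stage 2 the state is |-z⟩; P(|-y⟩) = |⟨-y|-z⟩|² = 1/2.
Joint probability = 1/2 × 1/2 × 1/2 = 0.125.

0.125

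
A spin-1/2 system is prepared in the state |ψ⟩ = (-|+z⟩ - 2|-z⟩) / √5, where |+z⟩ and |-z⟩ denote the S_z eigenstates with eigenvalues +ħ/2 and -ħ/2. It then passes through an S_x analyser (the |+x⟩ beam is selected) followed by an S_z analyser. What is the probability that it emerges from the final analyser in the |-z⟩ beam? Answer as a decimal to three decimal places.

0.450

First analyser (S_x): P(|+x⟩) = |⟨+x|ψ⟩|² = 9/10.
After stage 1 the state is |+x⟩; P(|-z⟩) = |⟨-z|+x⟩|² = 1/2.
Joint probability = 9/10 × 1/2 = 0.450.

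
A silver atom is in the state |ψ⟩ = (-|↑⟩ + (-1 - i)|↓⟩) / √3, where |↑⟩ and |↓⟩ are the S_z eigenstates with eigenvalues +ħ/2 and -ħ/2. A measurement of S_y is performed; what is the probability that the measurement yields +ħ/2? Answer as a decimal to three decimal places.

|+y⟩ = (|↑⟩ + i|↓⟩)/√2, so ⟨+y|ψ⟩ = (-2 + i) / (√2·√3).
P = |-2 + i|² / 6 = 5/6.

0.833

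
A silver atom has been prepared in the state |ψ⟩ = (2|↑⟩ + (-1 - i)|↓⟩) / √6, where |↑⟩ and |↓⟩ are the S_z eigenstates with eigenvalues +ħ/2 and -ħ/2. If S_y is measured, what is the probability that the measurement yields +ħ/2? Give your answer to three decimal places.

0.167

|+y⟩ = (|↑⟩ + i|↓⟩)/√2, so ⟨+y|ψ⟩ = (1 + i) / (√2·√6).
P = |1 + i|² / 12 = 2/12.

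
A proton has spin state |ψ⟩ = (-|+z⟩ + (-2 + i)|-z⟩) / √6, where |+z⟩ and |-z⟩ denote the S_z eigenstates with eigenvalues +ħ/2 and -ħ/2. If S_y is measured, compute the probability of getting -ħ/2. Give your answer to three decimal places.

|-y⟩ = (|+z⟩ - i|-z⟩)/√2, so ⟨-y|ψ⟩ = (-2 - 2i) / (√2·√6).
P = |-2 - 2i|² / 12 = 8/12.

0.667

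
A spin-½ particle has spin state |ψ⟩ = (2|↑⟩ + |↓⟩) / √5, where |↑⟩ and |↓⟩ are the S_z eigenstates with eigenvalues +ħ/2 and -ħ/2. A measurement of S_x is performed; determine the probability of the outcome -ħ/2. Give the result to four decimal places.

|-x⟩ = (|↑⟩ - |↓⟩)/√2, so ⟨-x|ψ⟩ = (1) / (√2·√5).
P = |1|² / 10 = 1/10.

0.1000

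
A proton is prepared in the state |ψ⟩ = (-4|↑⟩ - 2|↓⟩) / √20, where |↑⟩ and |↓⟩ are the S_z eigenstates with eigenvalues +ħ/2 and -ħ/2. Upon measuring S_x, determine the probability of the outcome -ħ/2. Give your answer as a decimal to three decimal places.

0.100

|-x⟩ = (|↑⟩ - |↓⟩)/√2, so ⟨-x|ψ⟩ = (-2) / (√2·√20).
P = |-2|² / 40 = 4/40.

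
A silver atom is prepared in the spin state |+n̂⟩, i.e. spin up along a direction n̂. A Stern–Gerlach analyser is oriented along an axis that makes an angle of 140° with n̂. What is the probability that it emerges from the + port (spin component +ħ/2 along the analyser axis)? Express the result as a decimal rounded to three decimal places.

0.117

For spin-½, the probability of finding spin-up along an axis at angle θ to the initial spin direction is cos²(θ/2); spin-down is sin²(θ/2).
θ = 140°, so P = cos²(70°) ≈ 0.117.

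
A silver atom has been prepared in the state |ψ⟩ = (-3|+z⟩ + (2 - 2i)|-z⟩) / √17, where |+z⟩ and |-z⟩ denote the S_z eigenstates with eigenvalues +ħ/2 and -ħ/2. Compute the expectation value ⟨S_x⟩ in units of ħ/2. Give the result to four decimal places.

⟨σ_x⟩ = 2 Re(a* b)/(|a|²+|b|²) with a = -3, b = (2 - 2i).
a* b = (-6 + 6i), so ⟨σ_x⟩ = -12/17.
⟨S_x⟩ = (ħ/2)·⟨σ_x⟩.

-0.7059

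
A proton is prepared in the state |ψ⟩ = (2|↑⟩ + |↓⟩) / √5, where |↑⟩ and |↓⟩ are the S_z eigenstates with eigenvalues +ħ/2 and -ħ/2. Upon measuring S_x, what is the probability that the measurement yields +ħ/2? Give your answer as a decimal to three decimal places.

0.900

|+x⟩ = (|↑⟩ + |↓⟩)/√2, so ⟨+x|ψ⟩ = (3) / (√2·√5).
P = |3|² / 10 = 9/10.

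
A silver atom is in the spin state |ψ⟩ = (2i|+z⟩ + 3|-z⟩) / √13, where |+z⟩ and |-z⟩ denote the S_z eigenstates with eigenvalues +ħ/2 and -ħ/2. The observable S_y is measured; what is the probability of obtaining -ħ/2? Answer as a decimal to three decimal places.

0.962

|-y⟩ = (|+z⟩ - i|-z⟩)/√2, so ⟨-y|ψ⟩ = (5i) / (√2·√13).
P = |5i|² / 26 = 25/26.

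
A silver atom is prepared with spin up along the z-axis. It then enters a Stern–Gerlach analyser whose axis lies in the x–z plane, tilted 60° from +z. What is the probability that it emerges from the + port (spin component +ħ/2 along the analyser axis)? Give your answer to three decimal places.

For spin-½, the probability of finding spin-up along an axis at angle θ to the initial spin direction is cos²(θ/2); spin-down is sin²(θ/2).
θ = 60°, so P = cos²(30°) ≈ 0.750.

0.750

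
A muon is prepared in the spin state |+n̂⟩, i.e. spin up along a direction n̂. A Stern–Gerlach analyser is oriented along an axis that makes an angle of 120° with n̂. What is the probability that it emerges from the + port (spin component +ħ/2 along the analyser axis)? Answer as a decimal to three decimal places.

0.250

For spin-½, the probability of finding spin-up along an axis at angle θ to the initial spin direction is cos²(θ/2); spin-down is sin²(θ/2).
θ = 120°, so P = cos²(60°) ≈ 0.250.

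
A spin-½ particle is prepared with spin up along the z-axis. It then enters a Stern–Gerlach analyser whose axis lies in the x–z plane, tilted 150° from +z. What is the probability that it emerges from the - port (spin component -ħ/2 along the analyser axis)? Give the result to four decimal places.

For spin-½, the probability of finding spin-up along an axis at angle θ to the initial spin direction is cos²(θ/2); spin-down is sin²(θ/2).
θ = 150°, so P = sin²(75°) ≈ 0.9330.

0.9330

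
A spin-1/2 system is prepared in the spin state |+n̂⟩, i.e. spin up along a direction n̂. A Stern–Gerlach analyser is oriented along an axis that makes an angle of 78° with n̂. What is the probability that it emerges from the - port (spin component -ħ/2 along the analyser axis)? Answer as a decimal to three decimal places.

0.396

For spin-½, the probability of finding spin-up along an axis at angle θ to the initial spin direction is cos²(θ/2); spin-down is sin²(θ/2).
θ = 78°, so P = sin²(39°) ≈ 0.396.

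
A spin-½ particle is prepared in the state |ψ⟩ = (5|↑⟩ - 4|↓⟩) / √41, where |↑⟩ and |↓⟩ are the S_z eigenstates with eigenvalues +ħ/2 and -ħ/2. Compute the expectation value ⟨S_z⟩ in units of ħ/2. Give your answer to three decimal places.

⟨σ_z⟩ = |a|² - |b|² divided by |a|²+|b|², with a, b the |↑⟩, |↓⟩ amplitudes.
= (25 - 16)/41 = 9/41.
⟨S_z⟩ = (ħ/2)·⟨σ_z⟩.

0.220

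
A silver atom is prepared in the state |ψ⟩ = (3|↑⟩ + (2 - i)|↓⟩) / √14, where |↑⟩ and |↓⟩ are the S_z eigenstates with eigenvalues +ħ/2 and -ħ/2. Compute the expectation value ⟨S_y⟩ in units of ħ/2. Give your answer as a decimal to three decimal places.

-0.429

⟨σ_y⟩ = 2 Im(a* b)/(|a|²+|b|²) with a = 3, b = (2 - i).
a* b = (6 - 3i), so ⟨σ_y⟩ = -6/14.
⟨S_y⟩ = (ħ/2)·⟨σ_y⟩.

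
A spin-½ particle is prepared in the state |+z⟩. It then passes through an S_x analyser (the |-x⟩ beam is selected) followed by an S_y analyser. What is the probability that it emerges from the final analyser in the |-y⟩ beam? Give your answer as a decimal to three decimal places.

0.250

First analyser (S_x): from |+z⟩, P(|-x⟩) = 1/2.
After stage 1 the state is |-x⟩; P(|-y⟩) = |⟨-y|-x⟩|² = 1/2.
Joint probability = 1/2 × 1/2 = 0.250.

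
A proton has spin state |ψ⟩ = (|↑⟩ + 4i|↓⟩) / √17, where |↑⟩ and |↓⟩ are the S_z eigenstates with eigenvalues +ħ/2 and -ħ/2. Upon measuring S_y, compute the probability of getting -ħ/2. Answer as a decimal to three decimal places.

|-y⟩ = (|↑⟩ - i|↓⟩)/√2, so ⟨-y|ψ⟩ = (-3) / (√2·√17).
P = |-3|² / 34 = 9/34.

0.265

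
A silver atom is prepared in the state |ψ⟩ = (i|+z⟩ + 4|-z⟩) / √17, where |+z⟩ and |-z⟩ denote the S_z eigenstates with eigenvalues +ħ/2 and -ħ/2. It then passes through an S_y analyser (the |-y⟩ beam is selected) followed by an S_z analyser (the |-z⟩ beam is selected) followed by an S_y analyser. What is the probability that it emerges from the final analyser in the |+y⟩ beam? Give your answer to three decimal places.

First analyser (S_y): P(|-y⟩) = |⟨-y|ψ⟩|² = 25/34.
After stage 1 the state is |-y⟩; P(|-z⟩) = |⟨-z|-y⟩|² = 1/2.
After stage 2 the state is |-z⟩; P(|+y⟩) = |⟨+y|-z⟩|² = 1/2.
Joint probability = 25/34 × 1/2 × 1/2 = 0.184.

0.184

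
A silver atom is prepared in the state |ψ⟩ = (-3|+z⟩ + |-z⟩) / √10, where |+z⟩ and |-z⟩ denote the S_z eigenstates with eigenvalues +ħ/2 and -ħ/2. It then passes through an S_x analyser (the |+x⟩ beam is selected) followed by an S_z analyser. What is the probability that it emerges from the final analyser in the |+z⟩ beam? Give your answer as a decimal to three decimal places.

0.100

First analyser (S_x): P(|+x⟩) = |⟨+x|ψ⟩|² = 4/20.
After stage 1 the state is |+x⟩; P(|+z⟩) = |⟨+z|+x⟩|² = 1/2.
Joint probability = 4/20 × 1/2 = 0.100.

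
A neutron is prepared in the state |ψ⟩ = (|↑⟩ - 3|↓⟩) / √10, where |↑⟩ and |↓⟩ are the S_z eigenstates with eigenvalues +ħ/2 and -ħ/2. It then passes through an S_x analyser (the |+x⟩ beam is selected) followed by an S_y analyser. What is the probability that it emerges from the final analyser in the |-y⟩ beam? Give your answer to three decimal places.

First analyser (S_x): P(|+x⟩) = |⟨+x|ψ⟩|² = 4/20.
After stage 1 the state is |+x⟩; P(|-y⟩) = |⟨-y|+x⟩|² = 1/2.
Joint probability = 4/20 × 1/2 = 0.100.

0.100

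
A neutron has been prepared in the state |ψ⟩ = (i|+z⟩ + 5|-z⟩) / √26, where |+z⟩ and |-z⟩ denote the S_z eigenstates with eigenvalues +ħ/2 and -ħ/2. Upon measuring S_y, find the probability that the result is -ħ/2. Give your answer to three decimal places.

0.692

|-y⟩ = (|+z⟩ - i|-z⟩)/√2, so ⟨-y|ψ⟩ = (6i) / (√2·√26).
P = |6i|² / 52 = 36/52.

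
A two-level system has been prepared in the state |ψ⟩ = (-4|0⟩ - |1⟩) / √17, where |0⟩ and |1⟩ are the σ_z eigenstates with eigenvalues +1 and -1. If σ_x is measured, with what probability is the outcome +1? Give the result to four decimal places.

0.7353

|+x⟩ = (|0⟩ + |1⟩)/√2, so ⟨+x|ψ⟩ = (-5) / (√2·√17).
P = |-5|² / 34 = 25/34.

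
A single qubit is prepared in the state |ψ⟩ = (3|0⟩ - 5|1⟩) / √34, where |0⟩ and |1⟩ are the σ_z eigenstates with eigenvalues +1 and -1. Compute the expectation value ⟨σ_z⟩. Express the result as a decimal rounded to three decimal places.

-0.471

⟨σ_z⟩ = |a|² - |b|² divided by |a|²+|b|², with a, b the |0⟩, |1⟩ amplitudes.
= (9 - 25)/34 = -16/34.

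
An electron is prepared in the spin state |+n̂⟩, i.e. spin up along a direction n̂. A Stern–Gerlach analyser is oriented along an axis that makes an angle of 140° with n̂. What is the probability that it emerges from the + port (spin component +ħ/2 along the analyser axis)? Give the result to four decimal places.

0.1170

For spin-½, the probability of finding spin-up along an axis at angle θ to the initial spin direction is cos²(θ/2); spin-down is sin²(θ/2).
θ = 140°, so P = cos²(70°) ≈ 0.1170.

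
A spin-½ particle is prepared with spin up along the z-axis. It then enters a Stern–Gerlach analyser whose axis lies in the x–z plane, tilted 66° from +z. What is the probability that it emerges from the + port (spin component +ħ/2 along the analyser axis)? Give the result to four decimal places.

0.7034

For spin-½, the probability of finding spin-up along an axis at angle θ to the initial spin direction is cos²(θ/2); spin-down is sin²(θ/2).
θ = 66°, so P = cos²(33°) ≈ 0.7034.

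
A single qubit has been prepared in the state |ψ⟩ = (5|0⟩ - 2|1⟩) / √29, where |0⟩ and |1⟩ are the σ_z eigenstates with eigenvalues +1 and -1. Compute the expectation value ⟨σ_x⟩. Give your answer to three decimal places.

-0.690

⟨σ_x⟩ = 2 Re(a* b)/(|a|²+|b|²) with a = 5, b = -2.
a* b = -10, so ⟨σ_x⟩ = -20/29.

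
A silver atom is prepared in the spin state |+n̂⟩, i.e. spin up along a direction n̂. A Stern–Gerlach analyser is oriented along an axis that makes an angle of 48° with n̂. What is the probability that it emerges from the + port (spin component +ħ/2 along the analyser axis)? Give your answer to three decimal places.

0.835

For spin-½, the probability of finding spin-up along an axis at angle θ to the initial spin direction is cos²(θ/2); spin-down is sin²(θ/2).
θ = 48°, so P = cos²(24°) ≈ 0.835.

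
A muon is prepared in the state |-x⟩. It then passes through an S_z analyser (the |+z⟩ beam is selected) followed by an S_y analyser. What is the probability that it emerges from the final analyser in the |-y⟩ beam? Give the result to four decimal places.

0.2500

First analyser (S_z): from |-x⟩, P(|+z⟩) = 1/2.
After stage 1 the state is |+z⟩; P(|-y⟩) = |⟨-y|+z⟩|² = 1/2.
Joint probability = 1/2 × 1/2 = 0.2500.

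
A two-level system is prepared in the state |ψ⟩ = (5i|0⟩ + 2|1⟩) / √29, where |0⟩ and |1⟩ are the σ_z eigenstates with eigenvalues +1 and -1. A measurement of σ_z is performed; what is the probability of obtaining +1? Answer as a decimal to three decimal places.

0.862

The +1 outcome corresponds to |0⟩. Its amplitude in |ψ⟩ is 5i/√29.
P = |5i|² / 29 = 25/29.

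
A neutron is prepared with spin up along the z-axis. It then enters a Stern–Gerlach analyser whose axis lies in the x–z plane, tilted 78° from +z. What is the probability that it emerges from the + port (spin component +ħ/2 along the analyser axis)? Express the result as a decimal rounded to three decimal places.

For spin-½, the probability of finding spin-up along an axis at angle θ to the initial spin direction is cos²(θ/2); spin-down is sin²(θ/2).
θ = 78°, so P = cos²(39°) ≈ 0.604.

0.604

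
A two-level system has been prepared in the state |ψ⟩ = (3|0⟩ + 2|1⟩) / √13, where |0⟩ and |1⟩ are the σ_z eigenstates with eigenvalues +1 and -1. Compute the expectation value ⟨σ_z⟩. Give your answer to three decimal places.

⟨σ_z⟩ = |a|² - |b|² divided by |a|²+|b|², with a, b the |0⟩, |1⟩ amplitudes.
= (9 - 4)/13 = 5/13.

0.385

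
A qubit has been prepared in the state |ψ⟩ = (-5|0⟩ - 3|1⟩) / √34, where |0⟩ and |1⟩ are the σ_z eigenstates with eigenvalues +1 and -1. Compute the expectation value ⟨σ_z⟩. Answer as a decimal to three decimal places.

⟨σ_z⟩ = |a|² - |b|² divided by |a|²+|b|², with a, b the |0⟩, |1⟩ amplitudes.
= (25 - 9)/34 = 16/34.

0.471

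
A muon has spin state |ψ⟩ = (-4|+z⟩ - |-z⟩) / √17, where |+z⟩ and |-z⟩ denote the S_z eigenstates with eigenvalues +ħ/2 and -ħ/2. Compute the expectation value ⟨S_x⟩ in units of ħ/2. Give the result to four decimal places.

0.4706

⟨σ_x⟩ = 2 Re(a* b)/(|a|²+|b|²) with a = -4, b = -1.
a* b = 4, so ⟨σ_x⟩ = 8/17.
⟨S_x⟩ = (ħ/2)·⟨σ_x⟩.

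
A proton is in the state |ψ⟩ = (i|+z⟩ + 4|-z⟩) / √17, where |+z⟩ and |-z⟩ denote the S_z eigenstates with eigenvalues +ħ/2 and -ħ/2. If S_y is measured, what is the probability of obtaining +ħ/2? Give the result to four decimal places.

|+y⟩ = (|+z⟩ + i|-z⟩)/√2, so ⟨+y|ψ⟩ = (-3i) / (√2·√17).
P = |-3i|² / 34 = 9/34.

0.2647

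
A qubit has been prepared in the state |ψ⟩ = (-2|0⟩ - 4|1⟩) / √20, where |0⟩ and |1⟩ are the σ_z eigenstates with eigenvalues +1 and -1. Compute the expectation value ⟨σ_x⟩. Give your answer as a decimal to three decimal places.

0.800

⟨σ_x⟩ = 2 Re(a* b)/(|a|²+|b|²) with a = -2, b = -4.
a* b = 8, so ⟨σ_x⟩ = 16/20.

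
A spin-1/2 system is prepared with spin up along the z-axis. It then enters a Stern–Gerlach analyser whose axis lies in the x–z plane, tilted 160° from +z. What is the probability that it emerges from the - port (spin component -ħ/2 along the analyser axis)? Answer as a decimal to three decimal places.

For spin-½, the probability of finding spin-up along an axis at angle θ to the initial spin direction is cos²(θ/2); spin-down is sin²(θ/2).
θ = 160°, so P = sin²(80°) ≈ 0.970.

0.970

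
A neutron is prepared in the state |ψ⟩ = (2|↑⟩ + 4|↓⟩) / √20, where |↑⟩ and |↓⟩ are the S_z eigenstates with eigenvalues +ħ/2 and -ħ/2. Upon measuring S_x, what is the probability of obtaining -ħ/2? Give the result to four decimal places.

0.1000

|-x⟩ = (|↑⟩ - |↓⟩)/√2, so ⟨-x|ψ⟩ = (-2) / (√2·√20).
P = |-2|² / 40 = 4/40.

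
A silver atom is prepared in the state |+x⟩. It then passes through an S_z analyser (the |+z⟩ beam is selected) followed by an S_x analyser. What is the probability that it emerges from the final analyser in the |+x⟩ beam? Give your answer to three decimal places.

First analyser (S_z): from |+x⟩, P(|+z⟩) = 1/2.
After stage 1 the state is |+z⟩; P(|+x⟩) = |⟨+x|+z⟩|² = 1/2.
Joint probability = 1/2 × 1/2 = 0.250.

0.250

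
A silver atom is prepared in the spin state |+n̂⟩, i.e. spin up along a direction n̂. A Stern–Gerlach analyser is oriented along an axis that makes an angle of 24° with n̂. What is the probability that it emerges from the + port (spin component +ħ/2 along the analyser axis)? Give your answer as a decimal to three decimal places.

0.957

For spin-½, the probability of finding spin-up along an axis at angle θ to the initial spin direction is cos²(θ/2); spin-down is sin²(θ/2).
θ = 24°, so P = cos²(12°) ≈ 0.957.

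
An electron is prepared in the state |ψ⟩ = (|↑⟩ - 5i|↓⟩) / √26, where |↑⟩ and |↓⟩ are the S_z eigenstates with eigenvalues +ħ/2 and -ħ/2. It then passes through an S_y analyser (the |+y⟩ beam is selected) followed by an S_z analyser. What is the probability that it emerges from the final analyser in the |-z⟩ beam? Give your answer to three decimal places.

0.154

First analyser (S_y): P(|+y⟩) = |⟨+y|ψ⟩|² = 16/52.
After stage 1 the state is |+y⟩; P(|-z⟩) = |⟨-z|+y⟩|² = 1/2.
Joint probability = 16/52 × 1/2 = 0.154.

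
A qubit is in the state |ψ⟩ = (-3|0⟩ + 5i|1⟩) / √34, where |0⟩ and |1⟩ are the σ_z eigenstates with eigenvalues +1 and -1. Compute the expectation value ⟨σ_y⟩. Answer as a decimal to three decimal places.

-0.882

⟨σ_y⟩ = 2 Im(a* b)/(|a|²+|b|²) with a = -3, b = 5i.
a* b = -15i, so ⟨σ_y⟩ = -30/34.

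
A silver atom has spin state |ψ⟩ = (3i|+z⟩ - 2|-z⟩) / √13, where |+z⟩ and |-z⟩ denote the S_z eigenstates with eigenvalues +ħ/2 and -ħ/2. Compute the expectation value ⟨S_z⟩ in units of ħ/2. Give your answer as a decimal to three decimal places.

⟨σ_z⟩ = |a|² - |b|² divided by |a|²+|b|², with a, b the |+z⟩, |-z⟩ amplitudes.
= (9 - 4)/13 = 5/13.
⟨S_z⟩ = (ħ/2)·⟨σ_z⟩.

0.385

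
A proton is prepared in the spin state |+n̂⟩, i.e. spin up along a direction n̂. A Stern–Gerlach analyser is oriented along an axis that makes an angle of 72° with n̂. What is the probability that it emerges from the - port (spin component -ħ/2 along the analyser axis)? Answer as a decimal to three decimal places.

0.345

For spin-½, the probability of finding spin-up along an axis at angle θ to the initial spin direction is cos²(θ/2); spin-down is sin²(θ/2).
θ = 72°, so P = sin²(36°) ≈ 0.345.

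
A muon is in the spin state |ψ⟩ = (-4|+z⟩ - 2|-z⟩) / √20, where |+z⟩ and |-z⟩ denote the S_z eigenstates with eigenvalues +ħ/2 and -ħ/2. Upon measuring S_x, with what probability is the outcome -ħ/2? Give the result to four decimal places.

0.1000

|-x⟩ = (|+z⟩ - |-z⟩)/√2, so ⟨-x|ψ⟩ = (-2) / (√2·√20).
P = |-2|² / 40 = 4/40.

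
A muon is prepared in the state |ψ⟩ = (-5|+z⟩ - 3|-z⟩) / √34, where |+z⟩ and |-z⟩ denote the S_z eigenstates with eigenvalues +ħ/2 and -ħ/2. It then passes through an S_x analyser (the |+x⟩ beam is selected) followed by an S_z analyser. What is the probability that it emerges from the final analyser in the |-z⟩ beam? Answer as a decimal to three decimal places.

0.471

First analyser (S_x): P(|+x⟩) = |⟨+x|ψ⟩|² = 64/68.
After stage 1 the state is |+x⟩; P(|-z⟩) = |⟨-z|+x⟩|² = 1/2.
Joint probability = 64/68 × 1/2 = 0.471.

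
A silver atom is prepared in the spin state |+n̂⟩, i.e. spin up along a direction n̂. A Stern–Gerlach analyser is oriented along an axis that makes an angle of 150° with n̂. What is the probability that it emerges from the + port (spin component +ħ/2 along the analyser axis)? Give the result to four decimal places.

For spin-½, the probability of finding spin-up along an axis at angle θ to the initial spin direction is cos²(θ/2); spin-down is sin²(θ/2).
θ = 150°, so P = cos²(75°) ≈ 0.0670.

0.0670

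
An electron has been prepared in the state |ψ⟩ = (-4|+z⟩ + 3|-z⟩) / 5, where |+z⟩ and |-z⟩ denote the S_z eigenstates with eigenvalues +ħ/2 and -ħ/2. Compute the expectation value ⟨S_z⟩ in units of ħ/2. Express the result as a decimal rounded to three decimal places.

0.280

⟨σ_z⟩ = |a|² - |b|² divided by |a|²+|b|², with a, b the |+z⟩, |-z⟩ amplitudes.
= (16 - 9)/25 = 7/25.
⟨S_z⟩ = (ħ/2)·⟨σ_z⟩.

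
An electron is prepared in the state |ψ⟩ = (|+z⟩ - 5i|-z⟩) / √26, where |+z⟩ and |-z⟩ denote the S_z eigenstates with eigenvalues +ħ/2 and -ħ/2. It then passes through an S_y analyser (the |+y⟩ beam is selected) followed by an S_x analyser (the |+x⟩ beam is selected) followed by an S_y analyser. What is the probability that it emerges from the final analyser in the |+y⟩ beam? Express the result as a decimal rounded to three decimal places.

0.077

First analyser (S_y): P(|+y⟩) = |⟨+y|ψ⟩|² = 16/52.
After stage 1 the state is |+y⟩; P(|+x⟩) = |⟨+x|+y⟩|² = 1/2.
After stage 2 the state is |+x⟩; P(|+y⟩) = |⟨+y|+x⟩|² = 1/2.
Joint probability = 16/52 × 1/2 × 1/2 = 0.077.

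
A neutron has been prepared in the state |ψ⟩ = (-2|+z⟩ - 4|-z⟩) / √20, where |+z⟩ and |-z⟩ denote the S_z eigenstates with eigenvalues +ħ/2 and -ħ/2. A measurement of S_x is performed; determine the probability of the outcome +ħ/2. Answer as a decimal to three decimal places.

0.900

|+x⟩ = (|+z⟩ + |-z⟩)/√2, so ⟨+x|ψ⟩ = (-6) / (√2·√20).
P = |-6|² / 40 = 36/40.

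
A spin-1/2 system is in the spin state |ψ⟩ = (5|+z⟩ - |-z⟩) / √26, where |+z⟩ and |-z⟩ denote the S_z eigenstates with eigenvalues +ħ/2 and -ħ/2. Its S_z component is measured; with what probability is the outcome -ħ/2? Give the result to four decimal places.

0.0385

The -ħ/2 outcome corresponds to |-z⟩. Its amplitude in |ψ⟩ is -1/√26.
P = |-1|² / 26 = 1/26.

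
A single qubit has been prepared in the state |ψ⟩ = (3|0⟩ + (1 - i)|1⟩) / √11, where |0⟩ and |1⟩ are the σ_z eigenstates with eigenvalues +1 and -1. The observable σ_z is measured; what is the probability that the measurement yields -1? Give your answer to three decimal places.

The -1 outcome corresponds to |1⟩. Its amplitude in |ψ⟩ is (1 - i)/√11.
P = |1 - i|² / 11 = 2/11.

0.182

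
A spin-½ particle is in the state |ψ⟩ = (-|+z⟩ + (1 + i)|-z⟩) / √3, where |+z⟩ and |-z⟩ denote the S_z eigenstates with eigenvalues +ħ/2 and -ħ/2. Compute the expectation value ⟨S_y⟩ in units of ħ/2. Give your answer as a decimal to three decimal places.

-0.667

⟨σ_y⟩ = 2 Im(a* b)/(|a|²+|b|²) with a = -1, b = (1 + i).
a* b = (-1 - i), so ⟨σ_y⟩ = -2/3.
⟨S_y⟩ = (ħ/2)·⟨σ_y⟩.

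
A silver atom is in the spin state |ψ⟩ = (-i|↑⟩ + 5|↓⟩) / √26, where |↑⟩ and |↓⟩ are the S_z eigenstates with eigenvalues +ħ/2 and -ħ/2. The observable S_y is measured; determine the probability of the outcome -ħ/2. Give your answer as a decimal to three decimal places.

|-y⟩ = (|↑⟩ - i|↓⟩)/√2, so ⟨-y|ψ⟩ = (4i) / (√2·√26).
P = |4i|² / 52 = 16/52.

0.308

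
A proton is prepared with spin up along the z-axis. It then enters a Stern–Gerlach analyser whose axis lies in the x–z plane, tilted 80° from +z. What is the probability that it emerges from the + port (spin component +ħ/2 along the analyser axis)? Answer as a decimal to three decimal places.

0.587

For spin-½, the probability of finding spin-up along an axis at angle θ to the initial spin direction is cos²(θ/2); spin-down is sin²(θ/2).
θ = 80°, so P = cos²(40°) ≈ 0.587.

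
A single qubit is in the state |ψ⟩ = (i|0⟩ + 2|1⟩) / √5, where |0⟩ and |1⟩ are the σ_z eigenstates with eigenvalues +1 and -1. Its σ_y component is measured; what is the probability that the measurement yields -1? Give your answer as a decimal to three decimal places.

0.900

|-y⟩ = (|0⟩ - i|1⟩)/√2, so ⟨-y|ψ⟩ = (3i) / (√2·√5).
P = |3i|² / 10 = 9/10.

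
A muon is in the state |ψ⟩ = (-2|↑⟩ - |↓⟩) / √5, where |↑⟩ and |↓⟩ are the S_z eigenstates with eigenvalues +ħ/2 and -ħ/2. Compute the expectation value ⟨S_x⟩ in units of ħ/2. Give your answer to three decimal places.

0.800

⟨σ_x⟩ = 2 Re(a* b)/(|a|²+|b|²) with a = -2, b = -1.
a* b = 2, so ⟨σ_x⟩ = 4/5.
⟨S_x⟩ = (ħ/2)·⟨σ_x⟩.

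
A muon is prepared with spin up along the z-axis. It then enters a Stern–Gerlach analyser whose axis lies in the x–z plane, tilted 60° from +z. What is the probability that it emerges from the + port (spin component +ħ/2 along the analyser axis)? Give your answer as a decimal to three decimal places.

For spin-½, the probability of finding spin-up along an axis at angle θ to the initial spin direction is cos²(θ/2); spin-down is sin²(θ/2).
θ = 60°, so P = cos²(30°) ≈ 0.750.

0.750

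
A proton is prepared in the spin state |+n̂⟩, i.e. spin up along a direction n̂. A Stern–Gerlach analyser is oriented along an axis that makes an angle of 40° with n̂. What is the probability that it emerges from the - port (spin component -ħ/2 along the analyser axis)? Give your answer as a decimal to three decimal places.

0.117

For spin-½, the probability of finding spin-up along an axis at angle θ to the initial spin direction is cos²(θ/2); spin-down is sin²(θ/2).
θ = 40°, so P = sin²(20°) ≈ 0.117.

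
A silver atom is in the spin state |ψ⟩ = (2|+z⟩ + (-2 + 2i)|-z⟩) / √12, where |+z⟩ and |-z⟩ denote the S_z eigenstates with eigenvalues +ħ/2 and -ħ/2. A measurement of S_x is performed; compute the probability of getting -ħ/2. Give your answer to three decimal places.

0.833

|-x⟩ = (|+z⟩ - |-z⟩)/√2, so ⟨-x|ψ⟩ = (4 - 2i) / (√2·√12).
P = |4 - 2i|² / 24 = 20/24.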